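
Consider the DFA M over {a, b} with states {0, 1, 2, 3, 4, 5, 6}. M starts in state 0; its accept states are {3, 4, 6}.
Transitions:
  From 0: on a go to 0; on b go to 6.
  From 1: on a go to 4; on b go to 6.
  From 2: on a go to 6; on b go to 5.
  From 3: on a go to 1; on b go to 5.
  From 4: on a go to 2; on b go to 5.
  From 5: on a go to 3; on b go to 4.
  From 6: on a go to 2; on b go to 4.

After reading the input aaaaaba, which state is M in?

0 --a--> 0
0 --a--> 0
0 --a--> 0
0 --a--> 0
0 --a--> 0
0 --b--> 6
6 --a--> 2

2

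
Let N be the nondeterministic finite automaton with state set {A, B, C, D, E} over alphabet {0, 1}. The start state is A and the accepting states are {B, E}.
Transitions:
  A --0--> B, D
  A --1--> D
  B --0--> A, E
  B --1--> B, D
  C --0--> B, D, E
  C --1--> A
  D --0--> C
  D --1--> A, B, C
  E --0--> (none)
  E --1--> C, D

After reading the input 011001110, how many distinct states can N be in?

5

Start: {A}
read 0: {B, D}
read 1: {A, B, C, D}
read 1: {A, B, C, D}
read 0: {A, B, C, D, E}
read 0: {A, B, C, D, E}
read 1: {A, B, C, D}
read 1: {A, B, C, D}
read 1: {A, B, C, D}
read 0: {A, B, C, D, E}
Final reachable set {A, B, C, D, E} has 5 states.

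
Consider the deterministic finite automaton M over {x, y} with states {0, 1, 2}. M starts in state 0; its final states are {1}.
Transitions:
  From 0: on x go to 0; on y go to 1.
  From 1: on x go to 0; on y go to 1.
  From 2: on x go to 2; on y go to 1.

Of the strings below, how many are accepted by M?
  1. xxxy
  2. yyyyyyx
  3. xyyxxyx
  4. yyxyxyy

2

xxxy: accepted
yyyyyyx: rejected
xyyxxyx: rejected
yyxyxyy: accepted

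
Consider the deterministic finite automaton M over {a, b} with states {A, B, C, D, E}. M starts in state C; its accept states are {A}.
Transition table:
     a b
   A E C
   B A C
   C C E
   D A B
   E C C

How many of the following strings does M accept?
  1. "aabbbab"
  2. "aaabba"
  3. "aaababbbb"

"aabbbab": rejected
"aaabba": rejected
"aaababbbb": rejected

0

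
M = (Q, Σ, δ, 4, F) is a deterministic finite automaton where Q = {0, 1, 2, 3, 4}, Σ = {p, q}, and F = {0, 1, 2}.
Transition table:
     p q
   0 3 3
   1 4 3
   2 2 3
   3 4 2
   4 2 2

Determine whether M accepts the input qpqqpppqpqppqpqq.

4 --q--> 2
2 --p--> 2
2 --q--> 3
3 --q--> 2
2 --p--> 2
2 --p--> 2
2 --p--> 2
2 --q--> 3
3 --p--> 4
4 --q--> 2
2 --p--> 2
2 --p--> 2
2 --q--> 3
3 --p--> 4
4 --q--> 2
2 --q--> 3
End in state 3, which is not an accepting state.

rejected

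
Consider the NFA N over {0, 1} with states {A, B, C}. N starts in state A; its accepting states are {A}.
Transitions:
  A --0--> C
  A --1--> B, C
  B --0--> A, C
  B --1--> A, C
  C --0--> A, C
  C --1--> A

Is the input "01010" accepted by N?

Start: {A}
read 0: {C}
read 1: {A}
read 0: {C}
read 1: {A}
read 0: {C}
Reachable ∩ accepting = {} — empty.

rejected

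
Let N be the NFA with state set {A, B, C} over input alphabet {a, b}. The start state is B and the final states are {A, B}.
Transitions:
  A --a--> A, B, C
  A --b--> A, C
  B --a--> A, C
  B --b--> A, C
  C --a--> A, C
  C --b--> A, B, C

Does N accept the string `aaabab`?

accepted

Start: {B}
read a: {A, C}
read a: {A, B, C}
read a: {A, B, C}
read b: {A, B, C}
read a: {A, B, C}
read b: {A, B, C}
Reachable ∩ accepting = {A, B} — nonempty.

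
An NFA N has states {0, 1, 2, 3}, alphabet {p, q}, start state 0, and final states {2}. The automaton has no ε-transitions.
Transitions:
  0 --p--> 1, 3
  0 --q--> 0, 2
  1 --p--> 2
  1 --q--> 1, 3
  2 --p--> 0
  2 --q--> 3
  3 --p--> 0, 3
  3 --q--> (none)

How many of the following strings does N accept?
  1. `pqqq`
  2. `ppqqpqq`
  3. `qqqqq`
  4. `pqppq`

3

`pqqq`: rejected
`ppqqpqq`: accepted
`qqqqq`: accepted
`pqppq`: accepted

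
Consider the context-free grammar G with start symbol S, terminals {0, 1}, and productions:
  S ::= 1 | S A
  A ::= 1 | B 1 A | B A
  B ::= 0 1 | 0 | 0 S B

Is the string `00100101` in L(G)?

no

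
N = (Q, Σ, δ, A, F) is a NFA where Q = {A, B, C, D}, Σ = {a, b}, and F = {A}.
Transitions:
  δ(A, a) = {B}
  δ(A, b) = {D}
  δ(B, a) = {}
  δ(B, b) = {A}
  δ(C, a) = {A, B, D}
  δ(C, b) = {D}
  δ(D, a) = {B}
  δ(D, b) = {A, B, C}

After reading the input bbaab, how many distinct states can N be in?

1

Start: {A}
read b: {D}
read b: {A, B, C}
read a: {A, B, D}
read a: {B}
read b: {A}
Final reachable set {A} has 1 state.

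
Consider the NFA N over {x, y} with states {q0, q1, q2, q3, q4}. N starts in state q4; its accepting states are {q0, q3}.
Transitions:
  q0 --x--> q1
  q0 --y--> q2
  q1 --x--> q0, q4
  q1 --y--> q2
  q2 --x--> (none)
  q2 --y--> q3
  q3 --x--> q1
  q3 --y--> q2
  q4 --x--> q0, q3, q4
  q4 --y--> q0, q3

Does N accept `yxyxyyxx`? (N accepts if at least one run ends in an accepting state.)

Start: {q4}
read y: {q0, q3}
read x: {q1}
read y: {q2}
read x: {}
The reachable set is empty and stays empty for the remaining 4 symbols.
Reachable ∩ accepting = {} — empty.

rejected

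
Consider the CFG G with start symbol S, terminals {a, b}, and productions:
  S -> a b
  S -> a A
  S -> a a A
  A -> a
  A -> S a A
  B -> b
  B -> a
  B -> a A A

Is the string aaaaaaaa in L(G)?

S ⇒ aA ⇒ aSaA ⇒ aaAaA ⇒ aaaaA ⇒ aaaaSaA ⇒ aaaaaAaA ⇒ aaaaaaaA ⇒ aaaaaaaa

yes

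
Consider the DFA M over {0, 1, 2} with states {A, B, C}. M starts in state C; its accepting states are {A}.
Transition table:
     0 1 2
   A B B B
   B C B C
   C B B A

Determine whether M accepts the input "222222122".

accepted

C --2--> A
A --2--> B
B --2--> C
C --2--> A
A --2--> B
B --2--> C
C --1--> B
B --2--> C
C --2--> A
End in state A, which is an accepting state.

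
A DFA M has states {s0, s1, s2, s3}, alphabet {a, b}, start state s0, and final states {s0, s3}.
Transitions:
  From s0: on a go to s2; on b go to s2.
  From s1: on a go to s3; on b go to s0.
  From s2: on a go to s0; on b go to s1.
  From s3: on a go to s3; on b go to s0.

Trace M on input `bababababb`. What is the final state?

s1

s0 --b--> s2
s2 --a--> s0
s0 --b--> s2
s2 --a--> s0
s0 --b--> s2
s2 --a--> s0
s0 --b--> s2
s2 --a--> s0
s0 --b--> s2
s2 --b--> s1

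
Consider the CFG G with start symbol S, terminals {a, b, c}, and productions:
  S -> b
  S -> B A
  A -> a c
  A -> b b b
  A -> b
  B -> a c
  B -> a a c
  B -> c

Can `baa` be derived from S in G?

no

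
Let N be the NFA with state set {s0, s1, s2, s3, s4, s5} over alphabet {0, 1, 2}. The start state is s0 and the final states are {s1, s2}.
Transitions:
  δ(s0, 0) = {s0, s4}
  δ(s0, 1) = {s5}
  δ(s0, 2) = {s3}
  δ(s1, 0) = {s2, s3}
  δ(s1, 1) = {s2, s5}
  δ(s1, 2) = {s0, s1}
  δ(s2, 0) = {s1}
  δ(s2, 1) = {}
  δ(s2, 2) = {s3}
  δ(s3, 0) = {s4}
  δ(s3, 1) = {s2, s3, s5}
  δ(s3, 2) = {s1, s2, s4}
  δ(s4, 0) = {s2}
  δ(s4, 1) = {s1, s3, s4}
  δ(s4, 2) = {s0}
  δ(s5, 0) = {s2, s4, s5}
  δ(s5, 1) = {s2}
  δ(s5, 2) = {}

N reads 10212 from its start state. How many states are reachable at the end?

Start: {s0}
read 1: {s5}
read 0: {s2, s4, s5}
read 2: {s0, s3}
read 1: {s2, s3, s5}
read 2: {s1, s2, s3, s4}
Final reachable set {s1, s2, s3, s4} has 4 states.

4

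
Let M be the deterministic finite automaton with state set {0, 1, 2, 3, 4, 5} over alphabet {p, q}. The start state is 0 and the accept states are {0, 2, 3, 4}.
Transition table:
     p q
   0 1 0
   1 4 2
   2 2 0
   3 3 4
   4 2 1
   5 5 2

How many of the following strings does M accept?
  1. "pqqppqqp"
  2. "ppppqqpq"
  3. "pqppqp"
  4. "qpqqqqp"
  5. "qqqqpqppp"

3

"pqqppqqp": accepted
"ppppqqpq": accepted
"pqppqp": rejected
"qpqqqqp": rejected
"qqqqpqppp": accepted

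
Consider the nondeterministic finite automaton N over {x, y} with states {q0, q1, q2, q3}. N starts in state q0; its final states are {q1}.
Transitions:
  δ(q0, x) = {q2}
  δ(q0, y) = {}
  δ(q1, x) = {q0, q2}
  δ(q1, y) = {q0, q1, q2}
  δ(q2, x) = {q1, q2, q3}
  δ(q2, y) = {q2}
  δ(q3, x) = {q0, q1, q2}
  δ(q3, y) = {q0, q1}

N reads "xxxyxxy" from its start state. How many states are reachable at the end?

3

Start: {q0}
read x: {q2}
read x: {q1, q2, q3}
read x: {q0, q1, q2, q3}
read y: {q0, q1, q2}
read x: {q0, q1, q2, q3}
read x: {q0, q1, q2, q3}
read y: {q0, q1, q2}
Final reachable set {q0, q1, q2} has 3 states.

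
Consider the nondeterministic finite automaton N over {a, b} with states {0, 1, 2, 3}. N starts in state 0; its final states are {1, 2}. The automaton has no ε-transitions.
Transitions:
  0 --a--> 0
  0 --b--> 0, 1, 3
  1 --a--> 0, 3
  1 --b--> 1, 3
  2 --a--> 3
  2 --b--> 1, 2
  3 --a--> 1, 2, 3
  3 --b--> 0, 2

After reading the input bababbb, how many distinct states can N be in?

Start: {0}
read b: {0, 1, 3}
read a: {0, 1, 2, 3}
read b: {0, 1, 2, 3}
read a: {0, 1, 2, 3}
read b: {0, 1, 2, 3}
read b: {0, 1, 2, 3}
read b: {0, 1, 2, 3}
Final reachable set {0, 1, 2, 3} has 4 states.

4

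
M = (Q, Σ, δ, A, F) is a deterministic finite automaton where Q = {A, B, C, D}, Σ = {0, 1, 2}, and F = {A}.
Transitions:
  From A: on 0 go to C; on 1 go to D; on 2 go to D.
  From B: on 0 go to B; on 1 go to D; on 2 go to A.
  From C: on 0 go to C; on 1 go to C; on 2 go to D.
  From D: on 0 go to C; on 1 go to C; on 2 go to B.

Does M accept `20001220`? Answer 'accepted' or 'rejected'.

rejected

A --2--> D
D --0--> C
C --0--> C
C --0--> C
C --1--> C
C --2--> D
D --2--> B
B --0--> B
End in state B, which is not an accepting state.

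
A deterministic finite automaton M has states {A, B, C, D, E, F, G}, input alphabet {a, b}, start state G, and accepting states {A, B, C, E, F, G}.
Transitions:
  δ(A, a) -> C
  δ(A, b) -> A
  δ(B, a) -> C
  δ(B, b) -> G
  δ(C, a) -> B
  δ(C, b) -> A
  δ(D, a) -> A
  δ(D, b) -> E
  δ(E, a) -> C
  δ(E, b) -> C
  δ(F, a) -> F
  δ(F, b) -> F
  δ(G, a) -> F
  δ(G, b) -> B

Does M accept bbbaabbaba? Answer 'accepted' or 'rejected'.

accepted

G --b--> B
B --b--> G
G --b--> B
B --a--> C
C --a--> B
B --b--> G
G --b--> B
B --a--> C
C --b--> A
A --a--> C
End in state C, which is an accepting state.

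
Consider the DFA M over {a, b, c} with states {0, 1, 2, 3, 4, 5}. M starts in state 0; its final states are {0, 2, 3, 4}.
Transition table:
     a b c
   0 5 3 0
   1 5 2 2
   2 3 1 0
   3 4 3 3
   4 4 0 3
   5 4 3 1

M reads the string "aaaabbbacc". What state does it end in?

0 --a--> 5
5 --a--> 4
4 --a--> 4
4 --a--> 4
4 --b--> 0
0 --b--> 3
3 --b--> 3
3 --a--> 4
4 --c--> 3
3 --c--> 3

3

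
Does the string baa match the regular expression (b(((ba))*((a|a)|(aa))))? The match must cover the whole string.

yes

Split as b·aa: b matches b and (((ba))*((a|a)|(aa))) matches aa.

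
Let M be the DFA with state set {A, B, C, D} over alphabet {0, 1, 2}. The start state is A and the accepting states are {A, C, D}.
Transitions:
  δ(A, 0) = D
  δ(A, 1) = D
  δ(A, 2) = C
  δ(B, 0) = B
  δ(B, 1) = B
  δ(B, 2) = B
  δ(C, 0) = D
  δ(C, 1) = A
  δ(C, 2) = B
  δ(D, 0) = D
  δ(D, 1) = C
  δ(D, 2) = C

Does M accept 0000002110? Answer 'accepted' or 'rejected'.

accepted

A --0--> D
D --0--> D
D --0--> D
D --0--> D
D --0--> D
D --0--> D
D --2--> C
C --1--> A
A --1--> D
D --0--> D
End in state D, which is an accepting state.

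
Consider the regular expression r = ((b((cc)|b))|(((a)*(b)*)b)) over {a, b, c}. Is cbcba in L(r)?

Neither (b((cc)|b)) nor (((a)*(b)*)b) matches cbcba.

no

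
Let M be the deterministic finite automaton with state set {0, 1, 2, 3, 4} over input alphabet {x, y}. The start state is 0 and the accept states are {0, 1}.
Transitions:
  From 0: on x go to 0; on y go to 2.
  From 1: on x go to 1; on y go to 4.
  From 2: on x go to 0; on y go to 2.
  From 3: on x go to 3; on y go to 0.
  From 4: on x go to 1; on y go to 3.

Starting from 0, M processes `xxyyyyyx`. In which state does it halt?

0 --x--> 0
0 --x--> 0
0 --y--> 2
2 --y--> 2
2 --y--> 2
2 --y--> 2
2 --y--> 2
2 --x--> 0

0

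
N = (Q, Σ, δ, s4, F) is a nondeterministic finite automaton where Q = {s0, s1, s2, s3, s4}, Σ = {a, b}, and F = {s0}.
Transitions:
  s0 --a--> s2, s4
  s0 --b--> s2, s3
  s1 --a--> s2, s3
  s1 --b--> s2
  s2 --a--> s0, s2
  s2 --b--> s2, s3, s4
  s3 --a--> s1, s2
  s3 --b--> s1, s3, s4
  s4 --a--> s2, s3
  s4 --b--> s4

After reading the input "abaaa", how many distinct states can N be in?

5

Start: {s4}
read a: {s2, s3}
read b: {s1, s2, s3, s4}
read a: {s0, s1, s2, s3}
read a: {s0, s1, s2, s3, s4}
read a: {s0, s1, s2, s3, s4}
Final reachable set {s0, s1, s2, s3, s4} has 5 states.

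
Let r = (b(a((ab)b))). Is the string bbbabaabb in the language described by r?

no

No split of bbbabaabb into u·v has b matching u and (a((ab)b)) matching v.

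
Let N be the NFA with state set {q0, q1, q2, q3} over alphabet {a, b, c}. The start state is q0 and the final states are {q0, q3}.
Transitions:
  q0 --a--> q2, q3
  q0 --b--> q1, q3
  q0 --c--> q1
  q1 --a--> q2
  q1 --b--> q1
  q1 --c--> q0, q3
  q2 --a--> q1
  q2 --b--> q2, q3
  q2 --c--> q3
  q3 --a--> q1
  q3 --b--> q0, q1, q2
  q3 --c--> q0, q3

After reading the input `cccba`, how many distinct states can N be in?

Start: {q0}
read c: {q1}
read c: {q0, q3}
read c: {q0, q1, q3}
read b: {q0, q1, q2, q3}
read a: {q1, q2, q3}
Final reachable set {q1, q2, q3} has 3 states.

3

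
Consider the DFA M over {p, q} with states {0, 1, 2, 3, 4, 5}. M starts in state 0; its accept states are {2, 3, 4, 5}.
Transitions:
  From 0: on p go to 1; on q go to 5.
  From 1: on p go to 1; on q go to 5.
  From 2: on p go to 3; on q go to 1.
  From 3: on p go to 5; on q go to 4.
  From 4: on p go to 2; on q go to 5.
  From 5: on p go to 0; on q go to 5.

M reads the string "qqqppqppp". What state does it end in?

0 --q--> 5
5 --q--> 5
5 --q--> 5
5 --p--> 0
0 --p--> 1
1 --q--> 5
5 --p--> 0
0 --p--> 1
1 --p--> 1

1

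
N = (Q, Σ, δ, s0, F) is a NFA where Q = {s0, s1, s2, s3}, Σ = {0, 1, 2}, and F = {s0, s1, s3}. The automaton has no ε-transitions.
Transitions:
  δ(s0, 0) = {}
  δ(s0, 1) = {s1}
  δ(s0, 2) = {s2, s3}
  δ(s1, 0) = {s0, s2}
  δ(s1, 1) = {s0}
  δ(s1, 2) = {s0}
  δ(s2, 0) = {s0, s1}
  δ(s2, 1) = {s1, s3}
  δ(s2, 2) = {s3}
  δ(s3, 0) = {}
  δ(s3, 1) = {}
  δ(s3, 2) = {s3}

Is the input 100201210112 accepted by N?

accepted

Start: {s0}
read 1: {s1}
read 0: {s0, s2}
read 0: {s0, s1}
read 2: {s0, s2, s3}
read 0: {s0, s1}
read 1: {s0, s1}
read 2: {s0, s2, s3}
read 1: {s1, s3}
read 0: {s0, s2}
read 1: {s1, s3}
read 1: {s0}
read 2: {s2, s3}
Reachable ∩ accepting = {s3} — nonempty.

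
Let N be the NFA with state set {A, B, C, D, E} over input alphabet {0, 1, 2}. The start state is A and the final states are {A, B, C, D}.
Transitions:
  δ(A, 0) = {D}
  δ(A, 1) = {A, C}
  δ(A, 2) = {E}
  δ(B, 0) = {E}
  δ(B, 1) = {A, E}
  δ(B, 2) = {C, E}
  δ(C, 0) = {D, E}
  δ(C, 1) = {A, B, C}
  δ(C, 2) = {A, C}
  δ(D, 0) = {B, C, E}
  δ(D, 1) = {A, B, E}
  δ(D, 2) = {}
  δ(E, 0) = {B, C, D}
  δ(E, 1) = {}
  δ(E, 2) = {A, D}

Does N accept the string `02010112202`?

Start: {A}
read 0: {D}
read 2: {}
The reachable set is empty and stays empty for the remaining 9 symbols.
Reachable ∩ accepting = {} — empty.

rejected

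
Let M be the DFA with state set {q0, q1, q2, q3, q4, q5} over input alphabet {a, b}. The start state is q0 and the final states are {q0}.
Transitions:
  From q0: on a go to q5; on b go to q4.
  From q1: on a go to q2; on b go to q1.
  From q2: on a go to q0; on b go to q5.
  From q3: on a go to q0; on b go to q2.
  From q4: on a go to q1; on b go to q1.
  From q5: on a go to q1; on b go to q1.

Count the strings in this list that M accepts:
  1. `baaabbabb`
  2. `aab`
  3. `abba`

`baaabbabb`: rejected
`aab`: rejected
`abba`: rejected

0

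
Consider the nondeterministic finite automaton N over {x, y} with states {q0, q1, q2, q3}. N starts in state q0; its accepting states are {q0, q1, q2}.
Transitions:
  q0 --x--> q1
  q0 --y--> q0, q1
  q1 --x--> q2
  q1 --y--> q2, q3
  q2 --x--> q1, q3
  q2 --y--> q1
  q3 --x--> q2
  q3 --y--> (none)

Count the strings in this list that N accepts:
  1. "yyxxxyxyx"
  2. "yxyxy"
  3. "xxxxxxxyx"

3

"yyxxxyxyx": accepted
"yxyxy": accepted
"xxxxxxxyx": accepted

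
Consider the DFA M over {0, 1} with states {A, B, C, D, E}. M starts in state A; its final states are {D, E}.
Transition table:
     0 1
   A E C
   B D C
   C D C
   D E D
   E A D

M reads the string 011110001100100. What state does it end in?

A --0--> E
E --1--> D
D --1--> D
D --1--> D
D --1--> D
D --0--> E
E --0--> A
A --0--> E
E --1--> D
D --1--> D
D --0--> E
E --0--> A
A --1--> C
C --0--> D
D --0--> E

E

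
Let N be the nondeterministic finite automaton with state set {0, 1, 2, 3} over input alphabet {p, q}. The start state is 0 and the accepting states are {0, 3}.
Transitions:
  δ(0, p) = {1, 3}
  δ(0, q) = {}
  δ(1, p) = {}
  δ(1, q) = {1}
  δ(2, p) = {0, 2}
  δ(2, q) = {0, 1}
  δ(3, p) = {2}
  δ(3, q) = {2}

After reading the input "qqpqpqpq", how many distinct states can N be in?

0

Start: {0}
read q: {}
The reachable set is empty and stays empty for the remaining 7 symbols.
Final reachable set {} has 0 states.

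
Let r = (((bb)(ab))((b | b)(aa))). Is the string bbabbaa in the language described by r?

yes

Split as bbab·baa: ((bb)(ab)) matches bbab and ((b|b)(aa)) matches baa.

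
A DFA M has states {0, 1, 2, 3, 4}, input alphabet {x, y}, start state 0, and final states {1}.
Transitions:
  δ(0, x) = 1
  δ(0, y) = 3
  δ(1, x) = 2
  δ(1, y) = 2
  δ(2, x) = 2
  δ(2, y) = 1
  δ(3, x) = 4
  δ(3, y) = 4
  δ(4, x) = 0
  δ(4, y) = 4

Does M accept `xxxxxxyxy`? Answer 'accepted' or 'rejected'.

0 --x--> 1
1 --x--> 2
2 --x--> 2
2 --x--> 2
2 --x--> 2
2 --x--> 2
2 --y--> 1
1 --x--> 2
2 --y--> 1
End in state 1, which is an accepting state.

accepted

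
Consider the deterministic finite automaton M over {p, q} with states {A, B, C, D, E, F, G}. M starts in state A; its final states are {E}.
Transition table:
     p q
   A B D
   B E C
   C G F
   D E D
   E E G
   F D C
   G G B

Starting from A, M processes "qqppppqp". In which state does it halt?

A --q--> D
D --q--> D
D --p--> E
E --p--> E
E --p--> E
E --p--> E
E --q--> G
G --p--> G

G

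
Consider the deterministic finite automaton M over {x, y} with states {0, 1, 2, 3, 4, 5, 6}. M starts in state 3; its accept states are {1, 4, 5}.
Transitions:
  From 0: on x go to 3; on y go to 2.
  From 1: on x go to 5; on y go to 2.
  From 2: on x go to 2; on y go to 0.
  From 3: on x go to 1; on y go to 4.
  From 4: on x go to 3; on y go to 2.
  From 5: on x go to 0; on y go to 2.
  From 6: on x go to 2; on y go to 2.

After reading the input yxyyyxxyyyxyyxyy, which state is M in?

2

3 --y--> 4
4 --x--> 3
3 --y--> 4
4 --y--> 2
2 --y--> 0
0 --x--> 3
3 --x--> 1
1 --y--> 2
2 --y--> 0
0 --y--> 2
2 --x--> 2
2 --y--> 0
0 --y--> 2
2 --x--> 2
2 --y--> 0
0 --y--> 2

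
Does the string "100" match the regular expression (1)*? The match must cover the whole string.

100 cannot be split into zero or more pieces each matching 1.

no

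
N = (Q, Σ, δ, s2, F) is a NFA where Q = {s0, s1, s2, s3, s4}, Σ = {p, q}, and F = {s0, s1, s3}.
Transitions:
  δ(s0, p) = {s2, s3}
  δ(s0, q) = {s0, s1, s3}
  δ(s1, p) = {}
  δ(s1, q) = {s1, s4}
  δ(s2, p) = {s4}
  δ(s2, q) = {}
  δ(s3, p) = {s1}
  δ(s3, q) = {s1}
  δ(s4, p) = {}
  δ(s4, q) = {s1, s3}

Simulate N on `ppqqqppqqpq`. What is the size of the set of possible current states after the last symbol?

0

Start: {s2}
read p: {s4}
read p: {}
The reachable set is empty and stays empty for the remaining 9 symbols.
Final reachable set {} has 0 states.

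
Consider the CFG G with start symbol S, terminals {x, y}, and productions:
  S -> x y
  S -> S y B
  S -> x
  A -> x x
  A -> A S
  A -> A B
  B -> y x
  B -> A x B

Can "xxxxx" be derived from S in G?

no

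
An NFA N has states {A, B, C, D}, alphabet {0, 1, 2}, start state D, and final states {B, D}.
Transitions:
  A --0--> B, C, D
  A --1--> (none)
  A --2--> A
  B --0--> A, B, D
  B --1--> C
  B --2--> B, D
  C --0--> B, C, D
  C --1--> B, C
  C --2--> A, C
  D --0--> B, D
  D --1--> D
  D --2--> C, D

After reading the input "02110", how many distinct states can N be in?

Start: {D}
read 0: {B, D}
read 2: {B, C, D}
read 1: {B, C, D}
read 1: {B, C, D}
read 0: {A, B, C, D}
Final reachable set {A, B, C, D} has 4 states.

4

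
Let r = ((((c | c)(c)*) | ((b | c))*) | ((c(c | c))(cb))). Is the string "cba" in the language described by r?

Neither (((c|c)(c)*)|((b|c))*) nor ((c(c|c))(cb)) matches cba.

no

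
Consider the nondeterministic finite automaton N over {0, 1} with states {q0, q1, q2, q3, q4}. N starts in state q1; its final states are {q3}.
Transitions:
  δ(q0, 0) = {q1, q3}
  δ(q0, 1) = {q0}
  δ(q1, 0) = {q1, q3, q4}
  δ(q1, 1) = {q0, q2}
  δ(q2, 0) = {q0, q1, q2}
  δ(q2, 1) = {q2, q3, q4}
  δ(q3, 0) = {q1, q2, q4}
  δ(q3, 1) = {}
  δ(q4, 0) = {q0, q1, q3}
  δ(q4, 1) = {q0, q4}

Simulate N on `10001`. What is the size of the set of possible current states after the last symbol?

Start: {q1}
read 1: {q0, q2}
read 0: {q0, q1, q2, q3}
read 0: {q0, q1, q2, q3, q4}
read 0: {q0, q1, q2, q3, q4}
read 1: {q0, q2, q3, q4}
Final reachable set {q0, q2, q3, q4} has 4 states.

4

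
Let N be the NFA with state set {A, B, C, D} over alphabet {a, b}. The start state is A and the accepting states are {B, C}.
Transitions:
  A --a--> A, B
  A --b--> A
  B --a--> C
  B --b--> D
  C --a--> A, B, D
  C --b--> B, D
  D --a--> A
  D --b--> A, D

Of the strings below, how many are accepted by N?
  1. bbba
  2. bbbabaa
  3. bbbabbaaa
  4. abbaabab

4

bbba: accepted
bbbabaa: accepted
bbbabbaaa: accepted
abbaabab: accepted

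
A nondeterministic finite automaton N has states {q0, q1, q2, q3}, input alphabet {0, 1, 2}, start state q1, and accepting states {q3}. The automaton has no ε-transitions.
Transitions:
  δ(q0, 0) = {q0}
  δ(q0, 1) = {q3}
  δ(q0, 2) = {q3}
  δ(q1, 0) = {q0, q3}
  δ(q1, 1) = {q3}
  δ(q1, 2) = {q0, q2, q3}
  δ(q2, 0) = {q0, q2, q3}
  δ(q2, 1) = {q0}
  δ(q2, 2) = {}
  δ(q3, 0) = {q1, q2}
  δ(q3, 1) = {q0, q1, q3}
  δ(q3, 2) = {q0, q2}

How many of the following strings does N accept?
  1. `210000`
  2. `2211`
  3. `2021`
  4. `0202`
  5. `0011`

`210000`: accepted
`2211`: accepted
`2021`: accepted
`0202`: accepted
`0011`: accepted

5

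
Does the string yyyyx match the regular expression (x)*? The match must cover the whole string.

no

yyyyx cannot be split into zero or more pieces each matching x.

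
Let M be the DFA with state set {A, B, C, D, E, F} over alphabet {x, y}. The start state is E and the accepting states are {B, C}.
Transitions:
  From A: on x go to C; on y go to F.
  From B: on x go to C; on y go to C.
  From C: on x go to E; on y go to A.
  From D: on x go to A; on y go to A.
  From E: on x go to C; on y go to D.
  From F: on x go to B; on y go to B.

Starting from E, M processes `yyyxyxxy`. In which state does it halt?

A

E --y--> D
D --y--> A
A --y--> F
F --x--> B
B --y--> C
C --x--> E
E --x--> C
C --y--> A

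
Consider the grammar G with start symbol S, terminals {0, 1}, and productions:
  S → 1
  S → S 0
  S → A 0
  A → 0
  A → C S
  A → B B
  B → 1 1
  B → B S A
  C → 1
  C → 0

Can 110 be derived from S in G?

S ⇒ A0 ⇒ CS0 ⇒ 1S0 ⇒ 110

yes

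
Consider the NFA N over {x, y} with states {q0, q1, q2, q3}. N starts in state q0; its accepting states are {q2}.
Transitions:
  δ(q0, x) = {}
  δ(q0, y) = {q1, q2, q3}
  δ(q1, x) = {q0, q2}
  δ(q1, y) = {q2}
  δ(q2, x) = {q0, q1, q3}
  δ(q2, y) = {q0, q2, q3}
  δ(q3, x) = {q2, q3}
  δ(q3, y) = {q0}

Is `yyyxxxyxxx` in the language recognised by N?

accepted

Start: {q0}
read y: {q1, q2, q3}
read y: {q0, q2, q3}
read y: {q0, q1, q2, q3}
read x: {q0, q1, q2, q3}
read x: {q0, q1, q2, q3}
read x: {q0, q1, q2, q3}
read y: {q0, q1, q2, q3}
read x: {q0, q1, q2, q3}
read x: {q0, q1, q2, q3}
read x: {q0, q1, q2, q3}
Reachable ∩ accepting = {q2} — nonempty.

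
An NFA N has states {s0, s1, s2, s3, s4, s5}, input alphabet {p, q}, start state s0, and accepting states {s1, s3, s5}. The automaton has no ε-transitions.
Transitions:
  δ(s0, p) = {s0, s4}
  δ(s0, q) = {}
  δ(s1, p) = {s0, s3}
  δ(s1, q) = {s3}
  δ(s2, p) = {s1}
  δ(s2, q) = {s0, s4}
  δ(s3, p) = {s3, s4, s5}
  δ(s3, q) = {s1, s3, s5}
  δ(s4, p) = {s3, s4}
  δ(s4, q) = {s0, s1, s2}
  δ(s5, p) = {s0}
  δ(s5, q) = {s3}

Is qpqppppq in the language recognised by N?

Start: {s0}
read q: {}
The reachable set is empty and stays empty for the remaining 7 symbols.
Reachable ∩ accepting = {} — empty.

rejected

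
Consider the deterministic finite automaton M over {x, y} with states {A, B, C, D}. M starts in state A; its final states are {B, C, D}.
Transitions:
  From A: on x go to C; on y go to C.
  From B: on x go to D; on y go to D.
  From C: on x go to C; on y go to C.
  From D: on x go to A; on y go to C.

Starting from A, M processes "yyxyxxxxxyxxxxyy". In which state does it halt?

A --y--> C
C --y--> C
C --x--> C
C --y--> C
C --x--> C
C --x--> C
C --x--> C
C --x--> C
C --x--> C
C --y--> C
C --x--> C
C --x--> C
C --x--> C
C --x--> C
C --y--> C
C --y--> C

C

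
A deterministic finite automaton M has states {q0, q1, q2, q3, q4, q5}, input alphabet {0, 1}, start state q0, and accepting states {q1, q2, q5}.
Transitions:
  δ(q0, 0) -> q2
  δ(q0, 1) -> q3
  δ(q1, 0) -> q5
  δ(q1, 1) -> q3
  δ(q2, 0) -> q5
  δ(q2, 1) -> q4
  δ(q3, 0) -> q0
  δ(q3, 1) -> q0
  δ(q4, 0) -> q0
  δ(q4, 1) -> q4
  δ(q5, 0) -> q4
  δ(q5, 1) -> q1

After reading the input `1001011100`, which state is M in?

q2

q0 --1--> q3
q3 --0--> q0
q0 --0--> q2
q2 --1--> q4
q4 --0--> q0
q0 --1--> q3
q3 --1--> q0
q0 --1--> q3
q3 --0--> q0
q0 --0--> q2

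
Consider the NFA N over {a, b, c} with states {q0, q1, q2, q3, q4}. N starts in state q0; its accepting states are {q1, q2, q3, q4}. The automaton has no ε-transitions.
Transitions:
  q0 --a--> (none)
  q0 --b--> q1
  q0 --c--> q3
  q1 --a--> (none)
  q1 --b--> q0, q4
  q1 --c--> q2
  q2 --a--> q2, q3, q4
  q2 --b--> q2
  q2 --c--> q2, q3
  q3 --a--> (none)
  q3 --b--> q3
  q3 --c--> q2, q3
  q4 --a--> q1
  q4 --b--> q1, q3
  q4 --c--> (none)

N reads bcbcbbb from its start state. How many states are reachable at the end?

2

Start: {q0}
read b: {q1}
read c: {q2}
read b: {q2}
read c: {q2, q3}
read b: {q2, q3}
read b: {q2, q3}
read b: {q2, q3}
Final reachable set {q2, q3} has 2 states.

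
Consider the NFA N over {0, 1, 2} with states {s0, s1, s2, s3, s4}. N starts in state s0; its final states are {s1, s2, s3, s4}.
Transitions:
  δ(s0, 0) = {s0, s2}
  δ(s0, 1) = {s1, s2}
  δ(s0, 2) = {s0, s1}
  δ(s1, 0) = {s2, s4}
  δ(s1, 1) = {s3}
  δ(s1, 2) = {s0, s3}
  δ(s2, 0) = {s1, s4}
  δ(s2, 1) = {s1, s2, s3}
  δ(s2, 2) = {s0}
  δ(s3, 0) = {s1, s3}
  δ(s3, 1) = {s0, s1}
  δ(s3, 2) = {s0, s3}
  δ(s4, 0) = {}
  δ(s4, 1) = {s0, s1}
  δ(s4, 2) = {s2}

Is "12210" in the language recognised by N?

Start: {s0}
read 1: {s1, s2}
read 2: {s0, s3}
read 2: {s0, s1, s3}
read 1: {s0, s1, s2, s3}
read 0: {s0, s1, s2, s3, s4}
Reachable ∩ accepting = {s1, s2, s3, s4} — nonempty.

accepted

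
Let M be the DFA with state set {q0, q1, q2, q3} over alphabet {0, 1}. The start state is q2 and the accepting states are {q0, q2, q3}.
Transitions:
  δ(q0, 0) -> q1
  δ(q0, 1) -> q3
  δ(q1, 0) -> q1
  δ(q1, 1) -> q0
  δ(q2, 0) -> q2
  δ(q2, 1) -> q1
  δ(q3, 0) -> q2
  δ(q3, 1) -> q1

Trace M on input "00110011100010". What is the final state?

q2 --0--> q2
q2 --0--> q2
q2 --1--> q1
q1 --1--> q0
q0 --0--> q1
q1 --0--> q1
q1 --1--> q0
q0 --1--> q3
q3 --1--> q1
q1 --0--> q1
q1 --0--> q1
q1 --0--> q1
q1 --1--> q0
q0 --0--> q1

q1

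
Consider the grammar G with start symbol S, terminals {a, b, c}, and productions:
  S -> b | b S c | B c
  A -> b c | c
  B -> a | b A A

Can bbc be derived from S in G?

S ⇒ bSc ⇒ bbc

yes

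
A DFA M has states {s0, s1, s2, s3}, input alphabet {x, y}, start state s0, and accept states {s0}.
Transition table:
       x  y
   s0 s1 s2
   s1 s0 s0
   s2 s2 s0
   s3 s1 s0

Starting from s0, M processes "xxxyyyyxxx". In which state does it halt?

s2

s0 --x--> s1
s1 --x--> s0
s0 --x--> s1
s1 --y--> s0
s0 --y--> s2
s2 --y--> s0
s0 --y--> s2
s2 --x--> s2
s2 --x--> s2
s2 --x--> s2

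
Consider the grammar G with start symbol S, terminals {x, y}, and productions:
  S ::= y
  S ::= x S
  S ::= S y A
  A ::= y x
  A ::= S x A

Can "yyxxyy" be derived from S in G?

no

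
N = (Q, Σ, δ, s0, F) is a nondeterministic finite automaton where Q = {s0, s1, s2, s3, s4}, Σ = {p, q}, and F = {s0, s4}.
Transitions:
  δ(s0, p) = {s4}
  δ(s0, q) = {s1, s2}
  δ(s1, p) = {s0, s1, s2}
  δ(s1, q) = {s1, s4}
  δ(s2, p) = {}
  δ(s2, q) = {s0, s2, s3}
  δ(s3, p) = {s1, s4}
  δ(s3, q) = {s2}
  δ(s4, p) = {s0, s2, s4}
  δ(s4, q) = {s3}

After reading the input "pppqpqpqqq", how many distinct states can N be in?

5

Start: {s0}
read p: {s4}
read p: {s0, s2, s4}
read p: {s0, s2, s4}
read q: {s0, s1, s2, s3}
read p: {s0, s1, s2, s4}
read q: {s0, s1, s2, s3, s4}
read p: {s0, s1, s2, s4}
read q: {s0, s1, s2, s3, s4}
read q: {s0, s1, s2, s3, s4}
read q: {s0, s1, s2, s3, s4}
Final reachable set {s0, s1, s2, s3, s4} has 5 states.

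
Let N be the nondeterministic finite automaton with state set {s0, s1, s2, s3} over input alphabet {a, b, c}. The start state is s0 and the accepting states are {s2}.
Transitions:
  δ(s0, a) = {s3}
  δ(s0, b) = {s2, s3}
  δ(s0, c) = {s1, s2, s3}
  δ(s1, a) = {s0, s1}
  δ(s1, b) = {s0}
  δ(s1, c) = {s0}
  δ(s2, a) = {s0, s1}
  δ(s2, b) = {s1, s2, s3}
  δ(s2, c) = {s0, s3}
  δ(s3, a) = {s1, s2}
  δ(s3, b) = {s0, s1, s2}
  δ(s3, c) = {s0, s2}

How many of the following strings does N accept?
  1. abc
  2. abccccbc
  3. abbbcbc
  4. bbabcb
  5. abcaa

abc: accepted
abccccbc: accepted
abbbcbc: accepted
bbabcb: accepted
abcaa: accepted

5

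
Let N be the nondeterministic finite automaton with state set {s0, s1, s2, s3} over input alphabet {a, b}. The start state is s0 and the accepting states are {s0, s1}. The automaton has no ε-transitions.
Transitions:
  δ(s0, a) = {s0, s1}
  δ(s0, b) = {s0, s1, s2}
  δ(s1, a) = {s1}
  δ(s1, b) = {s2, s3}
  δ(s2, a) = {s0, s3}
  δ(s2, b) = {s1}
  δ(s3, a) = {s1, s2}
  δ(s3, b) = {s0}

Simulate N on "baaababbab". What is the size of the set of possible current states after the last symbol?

Start: {s0}
read b: {s0, s1, s2}
read a: {s0, s1, s3}
read a: {s0, s1, s2}
read a: {s0, s1, s3}
read b: {s0, s1, s2, s3}
read a: {s0, s1, s2, s3}
read b: {s0, s1, s2, s3}
read b: {s0, s1, s2, s3}
read a: {s0, s1, s2, s3}
read b: {s0, s1, s2, s3}
Final reachable set {s0, s1, s2, s3} has 4 states.

4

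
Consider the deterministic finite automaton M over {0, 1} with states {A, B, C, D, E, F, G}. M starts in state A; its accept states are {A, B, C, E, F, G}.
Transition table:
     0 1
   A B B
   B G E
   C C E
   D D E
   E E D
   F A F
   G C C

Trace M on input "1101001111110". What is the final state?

D

A --1--> B
B --1--> E
E --0--> E
E --1--> D
D --0--> D
D --0--> D
D --1--> E
E --1--> D
D --1--> E
E --1--> D
D --1--> E
E --1--> D
D --0--> D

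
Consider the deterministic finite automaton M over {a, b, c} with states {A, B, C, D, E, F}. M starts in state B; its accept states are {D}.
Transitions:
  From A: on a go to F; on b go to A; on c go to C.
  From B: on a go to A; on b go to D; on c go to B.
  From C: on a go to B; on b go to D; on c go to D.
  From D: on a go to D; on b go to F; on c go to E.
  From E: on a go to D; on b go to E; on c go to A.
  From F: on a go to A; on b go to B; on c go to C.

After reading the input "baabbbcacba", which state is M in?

D

B --b--> D
D --a--> D
D --a--> D
D --b--> F
F --b--> B
B --b--> D
D --c--> E
E --a--> D
D --c--> E
E --b--> E
E --a--> D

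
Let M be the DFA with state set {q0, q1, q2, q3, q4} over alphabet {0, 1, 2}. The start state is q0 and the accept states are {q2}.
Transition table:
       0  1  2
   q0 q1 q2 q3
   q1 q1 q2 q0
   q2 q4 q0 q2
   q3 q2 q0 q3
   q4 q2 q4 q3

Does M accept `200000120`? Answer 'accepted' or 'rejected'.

accepted

q0 --2--> q3
q3 --0--> q2
q2 --0--> q4
q4 --0--> q2
q2 --0--> q4
q4 --0--> q2
q2 --1--> q0
q0 --2--> q3
q3 --0--> q2
End in state q2, which is an accepting state.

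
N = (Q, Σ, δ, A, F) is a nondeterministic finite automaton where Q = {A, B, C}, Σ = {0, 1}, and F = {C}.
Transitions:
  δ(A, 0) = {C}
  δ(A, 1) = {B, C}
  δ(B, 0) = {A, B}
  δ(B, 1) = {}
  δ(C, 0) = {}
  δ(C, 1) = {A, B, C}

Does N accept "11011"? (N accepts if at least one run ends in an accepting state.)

Start: {A}
read 1: {B, C}
read 1: {A, B, C}
read 0: {A, B, C}
read 1: {A, B, C}
read 1: {A, B, C}
Reachable ∩ accepting = {C} — nonempty.

accepted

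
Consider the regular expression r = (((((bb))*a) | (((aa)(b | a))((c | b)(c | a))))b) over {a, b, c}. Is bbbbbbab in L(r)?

Split as bbbbbba·b: ((((bb))*a)|(((aa)(b|a))((c|b)(c|a)))) matches bbbbbba and b matches b.

yes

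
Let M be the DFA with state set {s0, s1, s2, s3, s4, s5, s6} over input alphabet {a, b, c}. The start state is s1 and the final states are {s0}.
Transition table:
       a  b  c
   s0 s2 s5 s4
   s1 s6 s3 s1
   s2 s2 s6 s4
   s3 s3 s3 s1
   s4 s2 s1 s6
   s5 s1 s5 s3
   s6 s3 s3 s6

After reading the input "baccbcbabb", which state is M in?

s3

s1 --b--> s3
s3 --a--> s3
s3 --c--> s1
s1 --c--> s1
s1 --b--> s3
s3 --c--> s1
s1 --b--> s3
s3 --a--> s3
s3 --b--> s3
s3 --b--> s3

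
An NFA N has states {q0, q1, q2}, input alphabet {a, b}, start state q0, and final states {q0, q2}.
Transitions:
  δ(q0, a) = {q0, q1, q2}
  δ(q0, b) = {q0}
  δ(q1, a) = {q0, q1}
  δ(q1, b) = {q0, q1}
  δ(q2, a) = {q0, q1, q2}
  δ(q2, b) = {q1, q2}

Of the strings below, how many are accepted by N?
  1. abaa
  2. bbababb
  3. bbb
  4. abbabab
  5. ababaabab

5

abaa: accepted
bbababb: accepted
bbb: accepted
abbabab: accepted
ababaabab: accepted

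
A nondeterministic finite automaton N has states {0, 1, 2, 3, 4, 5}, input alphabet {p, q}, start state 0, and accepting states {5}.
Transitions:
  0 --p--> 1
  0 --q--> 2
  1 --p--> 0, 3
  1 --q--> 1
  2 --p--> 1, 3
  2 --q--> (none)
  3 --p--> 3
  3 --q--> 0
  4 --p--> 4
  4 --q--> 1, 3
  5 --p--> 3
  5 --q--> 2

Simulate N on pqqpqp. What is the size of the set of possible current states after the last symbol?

Start: {0}
read p: {1}
read q: {1}
read q: {1}
read p: {0, 3}
read q: {0, 2}
read p: {1, 3}
Final reachable set {1, 3} has 2 states.

2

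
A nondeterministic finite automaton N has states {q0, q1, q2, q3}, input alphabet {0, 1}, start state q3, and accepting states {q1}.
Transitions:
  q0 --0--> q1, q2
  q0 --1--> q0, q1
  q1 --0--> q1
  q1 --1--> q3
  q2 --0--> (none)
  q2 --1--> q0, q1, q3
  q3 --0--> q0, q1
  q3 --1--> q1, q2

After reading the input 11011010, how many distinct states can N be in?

Start: {q3}
read 1: {q1, q2}
read 1: {q0, q1, q3}
read 0: {q0, q1, q2}
read 1: {q0, q1, q3}
read 1: {q0, q1, q2, q3}
read 0: {q0, q1, q2}
read 1: {q0, q1, q3}
read 0: {q0, q1, q2}
Final reachable set {q0, q1, q2} has 3 states.

3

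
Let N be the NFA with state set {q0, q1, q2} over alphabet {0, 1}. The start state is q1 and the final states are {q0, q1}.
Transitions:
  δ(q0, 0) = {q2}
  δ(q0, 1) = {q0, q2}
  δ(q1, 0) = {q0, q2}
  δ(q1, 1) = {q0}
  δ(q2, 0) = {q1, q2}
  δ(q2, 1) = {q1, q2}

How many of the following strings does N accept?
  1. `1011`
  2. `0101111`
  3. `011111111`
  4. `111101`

`1011`: accepted
`0101111`: accepted
`011111111`: accepted
`111101`: accepted

4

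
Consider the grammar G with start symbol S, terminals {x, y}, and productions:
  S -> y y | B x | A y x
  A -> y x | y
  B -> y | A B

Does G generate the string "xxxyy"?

no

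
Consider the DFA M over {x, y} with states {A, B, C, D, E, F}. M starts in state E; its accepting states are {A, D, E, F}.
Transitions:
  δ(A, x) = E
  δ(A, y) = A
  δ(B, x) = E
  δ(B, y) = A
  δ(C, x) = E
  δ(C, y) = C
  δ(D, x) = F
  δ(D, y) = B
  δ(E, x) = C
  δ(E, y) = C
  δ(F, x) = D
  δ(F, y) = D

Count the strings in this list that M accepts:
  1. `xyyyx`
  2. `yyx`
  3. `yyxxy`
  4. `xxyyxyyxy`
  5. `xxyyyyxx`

2

`xyyyx`: accepted
`yyx`: accepted
`yyxxy`: rejected
`xxyyxyyxy`: rejected
`xxyyyyxx`: rejected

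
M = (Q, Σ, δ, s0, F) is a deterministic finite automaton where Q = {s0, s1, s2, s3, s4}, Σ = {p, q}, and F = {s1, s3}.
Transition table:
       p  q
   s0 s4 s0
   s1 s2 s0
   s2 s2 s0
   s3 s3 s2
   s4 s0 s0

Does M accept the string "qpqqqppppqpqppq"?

s0 --q--> s0
s0 --p--> s4
s4 --q--> s0
s0 --q--> s0
s0 --q--> s0
s0 --p--> s4
s4 --p--> s0
s0 --p--> s4
s4 --p--> s0
s0 --q--> s0
s0 --p--> s4
s4 --q--> s0
s0 --p--> s4
s4 --p--> s0
s0 --q--> s0
End in state s0, which is not an accepting state.

rejected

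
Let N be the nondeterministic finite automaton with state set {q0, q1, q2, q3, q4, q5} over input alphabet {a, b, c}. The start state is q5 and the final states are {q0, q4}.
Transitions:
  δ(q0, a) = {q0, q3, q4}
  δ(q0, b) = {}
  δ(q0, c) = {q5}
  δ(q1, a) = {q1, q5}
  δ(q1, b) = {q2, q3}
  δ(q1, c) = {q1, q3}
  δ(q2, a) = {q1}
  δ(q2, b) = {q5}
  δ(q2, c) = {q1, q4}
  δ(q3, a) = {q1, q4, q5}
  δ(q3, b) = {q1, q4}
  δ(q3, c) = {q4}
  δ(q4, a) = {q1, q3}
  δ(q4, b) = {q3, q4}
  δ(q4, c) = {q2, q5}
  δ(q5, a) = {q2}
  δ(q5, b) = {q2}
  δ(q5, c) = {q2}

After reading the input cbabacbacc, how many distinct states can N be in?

Start: {q5}
read c: {q2}
read b: {q5}
read a: {q2}
read b: {q5}
read a: {q2}
read c: {q1, q4}
read b: {q2, q3, q4}
read a: {q1, q3, q4, q5}
read c: {q1, q2, q3, q4, q5}
read c: {q1, q2, q3, q4, q5}
Final reachable set {q1, q2, q3, q4, q5} has 5 states.

5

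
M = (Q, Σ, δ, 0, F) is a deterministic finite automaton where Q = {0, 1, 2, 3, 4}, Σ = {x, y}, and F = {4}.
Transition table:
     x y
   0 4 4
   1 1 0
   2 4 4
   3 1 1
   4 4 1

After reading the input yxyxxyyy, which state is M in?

1

0 --y--> 4
4 --x--> 4
4 --y--> 1
1 --x--> 1
1 --x--> 1
1 --y--> 0
0 --y--> 4
4 --y--> 1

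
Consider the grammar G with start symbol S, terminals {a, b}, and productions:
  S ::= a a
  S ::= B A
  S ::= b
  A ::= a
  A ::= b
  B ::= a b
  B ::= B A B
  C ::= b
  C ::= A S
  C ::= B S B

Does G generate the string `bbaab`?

no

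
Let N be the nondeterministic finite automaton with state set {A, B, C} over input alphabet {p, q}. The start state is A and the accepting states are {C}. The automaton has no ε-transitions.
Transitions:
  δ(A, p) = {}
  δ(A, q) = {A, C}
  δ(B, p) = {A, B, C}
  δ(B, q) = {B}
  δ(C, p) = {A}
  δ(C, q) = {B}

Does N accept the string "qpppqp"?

Start: {A}
read q: {A, C}
read p: {A}
read p: {}
The reachable set is empty and stays empty for the remaining 3 symbols.
Reachable ∩ accepting = {} — empty.

rejected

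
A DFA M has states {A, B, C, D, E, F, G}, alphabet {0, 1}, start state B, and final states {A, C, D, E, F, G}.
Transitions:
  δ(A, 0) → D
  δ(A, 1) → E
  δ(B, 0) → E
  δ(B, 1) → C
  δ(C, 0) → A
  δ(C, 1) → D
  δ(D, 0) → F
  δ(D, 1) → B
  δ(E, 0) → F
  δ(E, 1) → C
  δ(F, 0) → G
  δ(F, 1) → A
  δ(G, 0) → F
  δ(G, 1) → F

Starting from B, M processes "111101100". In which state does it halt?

D

B --1--> C
C --1--> D
D --1--> B
B --1--> C
C --0--> A
A --1--> E
E --1--> C
C --0--> A
A --0--> D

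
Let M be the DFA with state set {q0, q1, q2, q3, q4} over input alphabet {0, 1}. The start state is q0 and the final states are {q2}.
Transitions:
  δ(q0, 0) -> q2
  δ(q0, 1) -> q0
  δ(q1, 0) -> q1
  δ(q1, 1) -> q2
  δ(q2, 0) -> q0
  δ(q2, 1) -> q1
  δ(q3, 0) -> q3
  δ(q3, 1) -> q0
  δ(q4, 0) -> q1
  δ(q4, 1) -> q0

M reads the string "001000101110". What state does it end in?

q0

q0 --0--> q2
q2 --0--> q0
q0 --1--> q0
q0 --0--> q2
q2 --0--> q0
q0 --0--> q2
q2 --1--> q1
q1 --0--> q1
q1 --1--> q2
q2 --1--> q1
q1 --1--> q2
q2 --0--> q0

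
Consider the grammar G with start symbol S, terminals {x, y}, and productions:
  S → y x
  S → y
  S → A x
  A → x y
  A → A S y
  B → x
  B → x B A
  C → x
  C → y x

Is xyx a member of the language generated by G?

S ⇒ Ax ⇒ xyx

yes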